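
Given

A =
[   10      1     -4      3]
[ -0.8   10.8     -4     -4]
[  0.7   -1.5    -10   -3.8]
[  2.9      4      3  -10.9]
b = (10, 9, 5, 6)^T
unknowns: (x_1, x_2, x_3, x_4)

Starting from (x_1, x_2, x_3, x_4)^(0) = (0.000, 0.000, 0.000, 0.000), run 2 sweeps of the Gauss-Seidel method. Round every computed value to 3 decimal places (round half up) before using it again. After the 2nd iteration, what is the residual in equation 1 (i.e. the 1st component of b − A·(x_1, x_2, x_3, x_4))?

Iteration 1:
  x_1 = (10 - (1)·0.000 - (-4)·0.000 - (3)·0.000) / (10) = 1.000
  x_2 = (9 - (-0.8)·1.000 - (-4)·0.000 - (-4)·0.000) / (10.8) = 0.907
  x_3 = (5 - (0.7)·1.000 - (-1.5)·0.907 - (-3.8)·0.000) / (-10) = -0.566
  x_4 = (6 - (2.9)·1.000 - (4)·0.907 - (3)·-0.566) / (-10.9) = -0.107
Iteration 2:
  x_1 = (10 - (1)·0.907 - (-4)·-0.566 - (3)·-0.107) / (10) = 0.715
  x_2 = (9 - (-0.8)·0.715 - (-4)·-0.566 - (-4)·-0.107) / (10.8) = 0.637
  x_3 = (5 - (0.7)·0.715 - (-1.5)·0.637 - (-3.8)·-0.107) / (-10) = -0.505
  x_4 = (6 - (2.9)·0.715 - (4)·0.637 - (3)·-0.505) / (-10.9) = -0.265
Residual b − A·x = (0.988, -0.388, -0.602, 0.005)

0.988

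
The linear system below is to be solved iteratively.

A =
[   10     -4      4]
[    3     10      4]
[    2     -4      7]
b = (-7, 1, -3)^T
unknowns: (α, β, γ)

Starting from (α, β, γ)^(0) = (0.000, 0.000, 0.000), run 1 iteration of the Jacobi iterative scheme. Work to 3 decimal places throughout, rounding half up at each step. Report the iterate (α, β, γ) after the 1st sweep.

(-0.700, 0.100, -0.429)

Iteration 1:
  α = (-7 - (-4)·0.000 - (4)·0.000) / (10) = -0.700
  β = (1 - (3)·0.000 - (4)·0.000) / (10) = 0.100
  γ = (-3 - (2)·0.000 - (-4)·0.000) / (7) = -0.429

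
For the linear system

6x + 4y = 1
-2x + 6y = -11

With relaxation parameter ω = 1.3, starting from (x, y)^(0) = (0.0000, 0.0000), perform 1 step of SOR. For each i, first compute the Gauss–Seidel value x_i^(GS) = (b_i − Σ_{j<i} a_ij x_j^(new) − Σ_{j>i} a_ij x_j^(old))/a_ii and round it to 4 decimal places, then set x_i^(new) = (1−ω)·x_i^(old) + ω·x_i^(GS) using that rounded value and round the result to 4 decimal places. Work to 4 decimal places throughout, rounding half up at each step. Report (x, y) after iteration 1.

(0.2167, -2.2894)

Iteration 1:
  x: GS value = (1 - (4)·0.0000) / (6) = 0.1667;  x ← (1−ω)·0.0000 + ω·0.1667 = 0.2167
  y: GS value = (-11 - (-2)·0.2167) / (6) = -1.7611;  y ← (1−ω)·0.0000 + ω·-1.7611 = -2.2894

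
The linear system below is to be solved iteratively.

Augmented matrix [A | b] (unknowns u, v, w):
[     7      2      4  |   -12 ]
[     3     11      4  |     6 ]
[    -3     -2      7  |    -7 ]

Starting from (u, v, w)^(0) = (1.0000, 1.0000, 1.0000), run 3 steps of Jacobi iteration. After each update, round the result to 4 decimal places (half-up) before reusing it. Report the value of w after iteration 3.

Iteration 1:
  u = (-12 - (2)·1.0000 - (4)·1.0000) / (7) = -2.5714
  v = (6 - (3)·1.0000 - (4)·1.0000) / (11) = -0.0909
  w = (-7 - (-3)·1.0000 - (-2)·1.0000) / (7) = -0.2857
Iteration 2:
  u = (-12 - (2)·-0.0909 - (4)·-0.2857) / (7) = -1.5251
  v = (6 - (3)·-2.5714 - (4)·-0.2857) / (11) = 1.3506
  w = (-7 - (-3)·-2.5714 - (-2)·-0.0909) / (7) = -2.1280
Iteration 3:
  u = (-12 - (2)·1.3506 - (4)·-2.1280) / (7) = -0.8842
  v = (6 - (3)·-1.5251 - (4)·-2.1280) / (11) = 1.7352
  w = (-7 - (-3)·-1.5251 - (-2)·1.3506) / (7) = -1.2677

-1.2677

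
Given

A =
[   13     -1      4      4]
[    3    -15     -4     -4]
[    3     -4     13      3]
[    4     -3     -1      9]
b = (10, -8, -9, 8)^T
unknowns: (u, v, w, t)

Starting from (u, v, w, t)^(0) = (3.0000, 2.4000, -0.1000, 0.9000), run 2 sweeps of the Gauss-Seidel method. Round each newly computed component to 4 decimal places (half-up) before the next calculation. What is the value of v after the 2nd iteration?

Iteration 1:
  u = (10 - (-1)·2.4000 - (4)·-0.1000 - (4)·0.9000) / (13) = 0.7077
  v = (-8 - (3)·0.7077 - (-4)·-0.1000 - (-4)·0.9000) / (-15) = 0.4615
  w = (-9 - (3)·0.7077 - (-4)·0.4615 - (3)·0.9000) / (13) = -0.9213
  t = (8 - (4)·0.7077 - (-3)·0.4615 - (-1)·-0.9213) / (9) = 0.6258
Iteration 2:
  u = (10 - (-1)·0.4615 - (4)·-0.9213 - (4)·0.6258) / (13) = 0.8957
  v = (-8 - (3)·0.8957 - (-4)·-0.9213 - (-4)·0.6258) / (-15) = 0.7913
  w = (-9 - (3)·0.8957 - (-4)·0.7913 - (3)·0.6258) / (13) = -0.7999
  t = (8 - (4)·0.8957 - (-3)·0.7913 - (-1)·-0.7999) / (9) = 0.6657

0.7913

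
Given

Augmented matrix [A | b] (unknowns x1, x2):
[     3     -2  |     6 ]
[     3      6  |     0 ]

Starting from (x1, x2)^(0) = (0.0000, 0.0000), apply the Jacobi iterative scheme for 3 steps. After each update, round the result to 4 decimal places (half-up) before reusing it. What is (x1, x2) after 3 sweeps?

Iteration 1:
  x1 = (6 - (-2)·0.0000) / (3) = 2.0000
  x2 = (0 - (3)·0.0000) / (6) = 0.0000
Iteration 2:
  x1 = (6 - (-2)·0.0000) / (3) = 2.0000
  x2 = (0 - (3)·2.0000) / (6) = -1.0000
Iteration 3:
  x1 = (6 - (-2)·-1.0000) / (3) = 1.3333
  x2 = (0 - (3)·2.0000) / (6) = -1.0000

(1.3333, -1.0000)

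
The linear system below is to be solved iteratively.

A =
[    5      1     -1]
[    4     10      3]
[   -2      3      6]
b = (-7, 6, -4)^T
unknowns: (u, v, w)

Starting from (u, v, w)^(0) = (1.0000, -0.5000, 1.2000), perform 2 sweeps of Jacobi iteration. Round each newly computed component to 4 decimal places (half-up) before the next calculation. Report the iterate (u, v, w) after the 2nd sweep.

(-1.3847, 1.0490, -0.9400)

Iteration 1:
  u = (-7 - (1)·-0.5000 - (-1)·1.2000) / (5) = -1.0600
  v = (6 - (4)·1.0000 - (3)·1.2000) / (10) = -0.1600
  w = (-4 - (-2)·1.0000 - (3)·-0.5000) / (6) = -0.0833
Iteration 2:
  u = (-7 - (1)·-0.1600 - (-1)·-0.0833) / (5) = -1.3847
  v = (6 - (4)·-1.0600 - (3)·-0.0833) / (10) = 1.0490
  w = (-4 - (-2)·-1.0600 - (3)·-0.1600) / (6) = -0.9400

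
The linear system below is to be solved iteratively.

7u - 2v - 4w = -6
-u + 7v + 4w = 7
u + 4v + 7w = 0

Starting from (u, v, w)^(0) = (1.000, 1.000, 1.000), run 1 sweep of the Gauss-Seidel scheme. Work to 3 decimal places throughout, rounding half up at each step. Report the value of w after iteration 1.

-0.245

Iteration 1:
  u = (-6 - (-2)·1.000 - (-4)·1.000) / (7) = 0.000
  v = (7 - (-1)·0.000 - (4)·1.000) / (7) = 0.429
  w = (0 - (1)·0.000 - (4)·0.429) / (7) = -0.245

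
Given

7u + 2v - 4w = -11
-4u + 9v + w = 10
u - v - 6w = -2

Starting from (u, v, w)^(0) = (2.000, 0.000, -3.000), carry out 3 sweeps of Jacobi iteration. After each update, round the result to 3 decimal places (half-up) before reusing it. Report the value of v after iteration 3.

Iteration 1:
  u = (-11 - (2)·0.000 - (-4)·-3.000) / (7) = -3.286
  v = (10 - (-4)·2.000 - (1)·-3.000) / (9) = 2.333
  w = (-2 - (1)·2.000 - (-1)·0.000) / (-6) = 0.667
Iteration 2:
  u = (-11 - (2)·2.333 - (-4)·0.667) / (7) = -1.857
  v = (10 - (-4)·-3.286 - (1)·0.667) / (9) = -0.423
  w = (-2 - (1)·-3.286 - (-1)·2.333) / (-6) = -0.603
Iteration 3:
  u = (-11 - (2)·-0.423 - (-4)·-0.603) / (7) = -1.795
  v = (10 - (-4)·-1.857 - (1)·-0.603) / (9) = 0.353
  w = (-2 - (1)·-1.857 - (-1)·-0.423) / (-6) = 0.094

0.353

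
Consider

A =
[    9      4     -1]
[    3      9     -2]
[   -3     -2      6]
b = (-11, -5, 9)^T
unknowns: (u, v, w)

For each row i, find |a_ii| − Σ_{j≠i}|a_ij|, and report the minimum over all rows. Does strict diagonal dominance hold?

row 1: |9| − (4+1) = 4
row 2: |9| − (3+2) = 4
row 3: |6| − (3+2) = 1
minimum over rows = 1 → strictly diagonally dominant (convergence guaranteed)

1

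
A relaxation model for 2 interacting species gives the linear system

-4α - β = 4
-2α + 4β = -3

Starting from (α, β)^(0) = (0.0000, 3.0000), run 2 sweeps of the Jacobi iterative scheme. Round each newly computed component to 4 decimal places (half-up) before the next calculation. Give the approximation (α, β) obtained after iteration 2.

Iteration 1:
  α = (4 - (-1)·3.0000) / (-4) = -1.7500
  β = (-3 - (-2)·0.0000) / (4) = -0.7500
Iteration 2:
  α = (4 - (-1)·-0.7500) / (-4) = -0.8125
  β = (-3 - (-2)·-1.7500) / (4) = -1.6250

(-0.8125, -1.6250)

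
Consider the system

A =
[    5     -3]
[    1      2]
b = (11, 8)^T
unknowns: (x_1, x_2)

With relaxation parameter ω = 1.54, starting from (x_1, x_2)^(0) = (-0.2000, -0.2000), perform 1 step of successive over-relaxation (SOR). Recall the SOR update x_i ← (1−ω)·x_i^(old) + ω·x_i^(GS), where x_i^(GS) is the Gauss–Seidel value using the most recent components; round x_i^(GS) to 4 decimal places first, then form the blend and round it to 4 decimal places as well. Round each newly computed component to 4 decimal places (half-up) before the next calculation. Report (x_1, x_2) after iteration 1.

Iteration 1:
  x_1: GS value = (11 - (-3)·-0.2000) / (5) = 2.0800;  x_1 ← (1−ω)·-0.2000 + ω·2.0800 = 3.3112
  x_2: GS value = (8 - (1)·3.3112) / (2) = 2.3444;  x_2 ← (1−ω)·-0.2000 + ω·2.3444 = 3.7184

(3.3112, 3.7184)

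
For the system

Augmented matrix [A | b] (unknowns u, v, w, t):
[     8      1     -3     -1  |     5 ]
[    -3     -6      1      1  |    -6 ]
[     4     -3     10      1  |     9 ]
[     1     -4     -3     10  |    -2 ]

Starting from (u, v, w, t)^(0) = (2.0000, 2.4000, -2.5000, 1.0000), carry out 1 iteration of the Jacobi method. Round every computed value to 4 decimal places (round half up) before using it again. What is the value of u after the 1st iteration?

Iteration 1:
  u = (5 - (1)·2.4000 - (-3)·-2.5000 - (-1)·1.0000) / (8) = -0.4875
  v = (-6 - (-3)·2.0000 - (1)·-2.5000 - (1)·1.0000) / (-6) = -0.2500
  w = (9 - (4)·2.0000 - (-3)·2.4000 - (1)·1.0000) / (10) = 0.7200
  t = (-2 - (1)·2.0000 - (-4)·2.4000 - (-3)·-2.5000) / (10) = -0.1900

-0.4875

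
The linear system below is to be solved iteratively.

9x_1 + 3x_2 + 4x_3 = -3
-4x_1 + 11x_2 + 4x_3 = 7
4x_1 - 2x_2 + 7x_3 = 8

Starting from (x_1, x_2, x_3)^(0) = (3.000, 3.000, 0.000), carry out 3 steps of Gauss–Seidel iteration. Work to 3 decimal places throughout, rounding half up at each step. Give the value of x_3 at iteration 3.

Iteration 1:
  x_1 = (-3 - (3)·3.000 - (4)·0.000) / (9) = -1.333
  x_2 = (7 - (-4)·-1.333 - (4)·0.000) / (11) = 0.152
  x_3 = (8 - (4)·-1.333 - (-2)·0.152) / (7) = 1.948
Iteration 2:
  x_1 = (-3 - (3)·0.152 - (4)·1.948) / (9) = -1.250
  x_2 = (7 - (-4)·-1.250 - (4)·1.948) / (11) = -0.527
  x_3 = (8 - (4)·-1.250 - (-2)·-0.527) / (7) = 1.707
Iteration 3:
  x_1 = (-3 - (3)·-0.527 - (4)·1.707) / (9) = -0.916
  x_2 = (7 - (-4)·-0.916 - (4)·1.707) / (11) = -0.317
  x_3 = (8 - (4)·-0.916 - (-2)·-0.317) / (7) = 1.576

1.576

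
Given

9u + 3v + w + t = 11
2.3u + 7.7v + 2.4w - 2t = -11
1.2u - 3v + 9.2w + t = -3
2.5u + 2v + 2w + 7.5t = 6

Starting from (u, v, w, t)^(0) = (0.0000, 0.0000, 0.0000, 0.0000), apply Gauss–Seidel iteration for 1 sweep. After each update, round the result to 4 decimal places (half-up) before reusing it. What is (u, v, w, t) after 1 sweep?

Iteration 1:
  u = (11 - (3)·0.0000 - (1)·0.0000 - (1)·0.0000) / (9) = 1.2222
  v = (-11 - (2.3)·1.2222 - (2.4)·0.0000 - (-2)·0.0000) / (7.7) = -1.7936
  w = (-3 - (1.2)·1.2222 - (-3)·-1.7936 - (1)·0.0000) / (9.2) = -1.0704
  t = (6 - (2.5)·1.2222 - (2)·-1.7936 - (2)·-1.0704) / (7.5) = 1.1563

(1.2222, -1.7936, -1.0704, 1.1563)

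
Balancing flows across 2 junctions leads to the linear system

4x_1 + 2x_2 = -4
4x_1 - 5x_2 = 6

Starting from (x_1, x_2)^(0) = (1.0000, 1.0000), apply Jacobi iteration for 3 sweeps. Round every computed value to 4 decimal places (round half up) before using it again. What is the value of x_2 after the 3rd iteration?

Iteration 1:
  x_1 = (-4 - (2)·1.0000) / (4) = -1.5000
  x_2 = (6 - (4)·1.0000) / (-5) = -0.4000
Iteration 2:
  x_1 = (-4 - (2)·-0.4000) / (4) = -0.8000
  x_2 = (6 - (4)·-1.5000) / (-5) = -2.4000
Iteration 3:
  x_1 = (-4 - (2)·-2.4000) / (4) = 0.2000
  x_2 = (6 - (4)·-0.8000) / (-5) = -1.8400

-1.8400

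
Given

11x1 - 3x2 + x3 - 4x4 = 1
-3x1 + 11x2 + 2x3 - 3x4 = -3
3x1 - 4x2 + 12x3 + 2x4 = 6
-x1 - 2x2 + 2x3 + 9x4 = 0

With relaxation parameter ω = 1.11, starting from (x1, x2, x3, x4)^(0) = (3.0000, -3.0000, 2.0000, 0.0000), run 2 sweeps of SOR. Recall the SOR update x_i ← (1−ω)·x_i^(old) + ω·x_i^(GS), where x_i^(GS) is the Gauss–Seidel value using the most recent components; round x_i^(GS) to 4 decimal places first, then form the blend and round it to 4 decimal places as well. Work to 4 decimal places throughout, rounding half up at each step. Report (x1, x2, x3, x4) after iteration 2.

Iteration 1:
  x1: GS value = (1 - (-3)·-3.0000 - (1)·2.0000 - (-4)·0.0000) / (11) = -0.9091;  x1 ← (1−ω)·3.0000 + ω·-0.9091 = -1.3391
  x2: GS value = (-3 - (-3)·-1.3391 - (2)·2.0000 - (-3)·0.0000) / (11) = -1.0016;  x2 ← (1−ω)·-3.0000 + ω·-1.0016 = -0.7818
  x3: GS value = (6 - (3)·-1.3391 - (-4)·-0.7818 - (2)·0.0000) / (12) = 0.5742;  x3 ← (1−ω)·2.0000 + ω·0.5742 = 0.4174
  x4: GS value = (0 - (-1)·-1.3391 - (-2)·-0.7818 - (2)·0.4174) / (9) = -0.4153;  x4 ← (1−ω)·0.0000 + ω·-0.4153 = -0.4610
Iteration 2:
  x1: GS value = (1 - (-3)·-0.7818 - (1)·0.4174 - (-4)·-0.4610) / (11) = -0.3279;  x1 ← (1−ω)·-1.3391 + ω·-0.3279 = -0.2167
  x2: GS value = (-3 - (-3)·-0.2167 - (2)·0.4174 - (-3)·-0.4610) / (11) = -0.5334;  x2 ← (1−ω)·-0.7818 + ω·-0.5334 = -0.5061
  x3: GS value = (6 - (3)·-0.2167 - (-4)·-0.5061 - (2)·-0.4610) / (12) = 0.4623;  x3 ← (1−ω)·0.4174 + ω·0.4623 = 0.4672
  x4: GS value = (0 - (-1)·-0.2167 - (-2)·-0.5061 - (2)·0.4672) / (9) = -0.2404;  x4 ← (1−ω)·-0.4610 + ω·-0.2404 = -0.2161

(-0.2167, -0.5061, 0.4672, -0.2161)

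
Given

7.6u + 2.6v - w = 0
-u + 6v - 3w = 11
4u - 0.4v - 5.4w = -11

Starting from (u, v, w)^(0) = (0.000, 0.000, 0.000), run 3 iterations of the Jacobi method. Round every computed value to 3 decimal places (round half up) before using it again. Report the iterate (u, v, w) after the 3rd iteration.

(-0.726, 2.724, 1.560)

Iteration 1:
  u = (0 - (2.6)·0.000 - (-1)·0.000) / (7.6) = 0.000
  v = (11 - (-1)·0.000 - (-3)·0.000) / (6) = 1.833
  w = (-11 - (4)·0.000 - (-0.4)·0.000) / (-5.4) = 2.037
Iteration 2:
  u = (0 - (2.6)·1.833 - (-1)·2.037) / (7.6) = -0.359
  v = (11 - (-1)·0.000 - (-3)·2.037) / (6) = 2.852
  w = (-11 - (4)·0.000 - (-0.4)·1.833) / (-5.4) = 1.901
Iteration 3:
  u = (0 - (2.6)·2.852 - (-1)·1.901) / (7.6) = -0.726
  v = (11 - (-1)·-0.359 - (-3)·1.901) / (6) = 2.724
  w = (-11 - (4)·-0.359 - (-0.4)·2.852) / (-5.4) = 1.560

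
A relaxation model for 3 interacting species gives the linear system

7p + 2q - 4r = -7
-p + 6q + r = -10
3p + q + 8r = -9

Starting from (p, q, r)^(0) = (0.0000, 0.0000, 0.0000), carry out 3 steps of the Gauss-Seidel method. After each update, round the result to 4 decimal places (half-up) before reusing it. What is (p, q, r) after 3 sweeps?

Iteration 1:
  p = (-7 - (2)·0.0000 - (-4)·0.0000) / (7) = -1.0000
  q = (-10 - (-1)·-1.0000 - (1)·0.0000) / (6) = -1.8333
  r = (-9 - (3)·-1.0000 - (1)·-1.8333) / (8) = -0.5208
Iteration 2:
  p = (-7 - (2)·-1.8333 - (-4)·-0.5208) / (7) = -0.7738
  q = (-10 - (-1)·-0.7738 - (1)·-0.5208) / (6) = -1.7088
  r = (-9 - (3)·-0.7738 - (1)·-1.7088) / (8) = -0.6212
Iteration 3:
  p = (-7 - (2)·-1.7088 - (-4)·-0.6212) / (7) = -0.8667
  q = (-10 - (-1)·-0.8667 - (1)·-0.6212) / (6) = -1.7076
  r = (-9 - (3)·-0.8667 - (1)·-1.7076) / (8) = -0.5865

(-0.8667, -1.7076, -0.5865)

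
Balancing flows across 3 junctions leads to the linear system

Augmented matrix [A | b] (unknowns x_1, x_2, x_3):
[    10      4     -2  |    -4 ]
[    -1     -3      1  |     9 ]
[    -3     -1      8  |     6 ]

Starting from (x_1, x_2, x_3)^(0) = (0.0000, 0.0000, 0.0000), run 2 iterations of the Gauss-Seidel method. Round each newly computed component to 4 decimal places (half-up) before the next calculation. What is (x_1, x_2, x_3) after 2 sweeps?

Iteration 1:
  x_1 = (-4 - (4)·0.0000 - (-2)·0.0000) / (10) = -0.4000
  x_2 = (9 - (-1)·-0.4000 - (1)·0.0000) / (-3) = -2.8667
  x_3 = (6 - (-3)·-0.4000 - (-1)·-2.8667) / (8) = 0.2417
Iteration 2:
  x_1 = (-4 - (4)·-2.8667 - (-2)·0.2417) / (10) = 0.7950
  x_2 = (9 - (-1)·0.7950 - (1)·0.2417) / (-3) = -3.1844
  x_3 = (6 - (-3)·0.7950 - (-1)·-3.1844) / (8) = 0.6501

(0.7950, -3.1844, 0.6501)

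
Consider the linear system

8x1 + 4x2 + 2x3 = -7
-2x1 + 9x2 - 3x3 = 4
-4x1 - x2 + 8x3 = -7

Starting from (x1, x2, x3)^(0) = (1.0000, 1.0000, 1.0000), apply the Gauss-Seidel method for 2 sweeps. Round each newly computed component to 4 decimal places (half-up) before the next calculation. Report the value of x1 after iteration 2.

-0.6745

Iteration 1:
  x1 = (-7 - (4)·1.0000 - (2)·1.0000) / (8) = -1.6250
  x2 = (4 - (-2)·-1.6250 - (-3)·1.0000) / (9) = 0.4167
  x3 = (-7 - (-4)·-1.6250 - (-1)·0.4167) / (8) = -1.6354
Iteration 2:
  x1 = (-7 - (4)·0.4167 - (2)·-1.6354) / (8) = -0.6745
  x2 = (4 - (-2)·-0.6745 - (-3)·-1.6354) / (9) = -0.2506
  x3 = (-7 - (-4)·-0.6745 - (-1)·-0.2506) / (8) = -1.2436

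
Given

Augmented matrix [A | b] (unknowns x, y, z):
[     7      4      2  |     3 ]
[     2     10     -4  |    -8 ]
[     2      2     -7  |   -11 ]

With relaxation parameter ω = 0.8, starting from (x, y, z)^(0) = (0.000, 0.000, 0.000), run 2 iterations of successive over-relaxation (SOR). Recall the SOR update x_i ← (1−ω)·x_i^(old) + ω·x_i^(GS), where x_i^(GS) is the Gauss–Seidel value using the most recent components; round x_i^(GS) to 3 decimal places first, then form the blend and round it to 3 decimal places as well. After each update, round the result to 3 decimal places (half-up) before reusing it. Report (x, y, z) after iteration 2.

(0.460, -0.476, 1.489)

Iteration 1:
  x: GS value = (3 - (4)·0.000 - (2)·0.000) / (7) = 0.429;  x ← (1−ω)·0.000 + ω·0.429 = 0.343
  y: GS value = (-8 - (2)·0.343 - (-4)·0.000) / (10) = -0.869;  y ← (1−ω)·0.000 + ω·-0.869 = -0.695
  z: GS value = (-11 - (2)·0.343 - (2)·-0.695) / (-7) = 1.471;  z ← (1−ω)·0.000 + ω·1.471 = 1.177
Iteration 2:
  x: GS value = (3 - (4)·-0.695 - (2)·1.177) / (7) = 0.489;  x ← (1−ω)·0.343 + ω·0.489 = 0.460
  y: GS value = (-8 - (2)·0.460 - (-4)·1.177) / (10) = -0.421;  y ← (1−ω)·-0.695 + ω·-0.421 = -0.476
  z: GS value = (-11 - (2)·0.460 - (2)·-0.476) / (-7) = 1.567;  z ← (1−ω)·1.177 + ω·1.567 = 1.489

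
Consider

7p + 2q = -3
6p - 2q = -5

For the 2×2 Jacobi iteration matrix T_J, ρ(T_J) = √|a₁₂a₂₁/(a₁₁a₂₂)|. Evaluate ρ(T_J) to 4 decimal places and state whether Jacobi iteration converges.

0.9258

a₁₂a₂₁/(a₁₁a₂₂) = (2)·(6) / ((7)·(-2)) = -0.857143
ρ = √|-0.857143| = √0.857143 = 0.9258
ρ < 1, so Jacobi converges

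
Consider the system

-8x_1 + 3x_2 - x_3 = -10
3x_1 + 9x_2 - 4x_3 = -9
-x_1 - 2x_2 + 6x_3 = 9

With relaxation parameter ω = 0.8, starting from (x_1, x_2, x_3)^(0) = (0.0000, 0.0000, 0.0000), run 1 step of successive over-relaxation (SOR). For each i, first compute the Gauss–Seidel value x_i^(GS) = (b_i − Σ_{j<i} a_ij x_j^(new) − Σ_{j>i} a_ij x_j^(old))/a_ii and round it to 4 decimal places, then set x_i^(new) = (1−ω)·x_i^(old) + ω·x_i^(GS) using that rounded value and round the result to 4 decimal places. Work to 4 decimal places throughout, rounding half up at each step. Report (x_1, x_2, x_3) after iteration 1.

(1.0000, -1.0666, 1.0489)

Iteration 1:
  x_1: GS value = (-10 - (3)·0.0000 - (-1)·0.0000) / (-8) = 1.2500;  x_1 ← (1−ω)·0.0000 + ω·1.2500 = 1.0000
  x_2: GS value = (-9 - (3)·1.0000 - (-4)·0.0000) / (9) = -1.3333;  x_2 ← (1−ω)·0.0000 + ω·-1.3333 = -1.0666
  x_3: GS value = (9 - (-1)·1.0000 - (-2)·-1.0666) / (6) = 1.3111;  x_3 ← (1−ω)·0.0000 + ω·1.3111 = 1.0489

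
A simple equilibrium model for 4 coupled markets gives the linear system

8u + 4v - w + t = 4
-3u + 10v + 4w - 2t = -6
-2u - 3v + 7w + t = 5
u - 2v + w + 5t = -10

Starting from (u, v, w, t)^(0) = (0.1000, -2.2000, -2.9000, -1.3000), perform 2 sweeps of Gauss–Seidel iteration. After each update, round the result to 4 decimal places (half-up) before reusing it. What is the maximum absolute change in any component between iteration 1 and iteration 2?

2.2371

Iteration 1:
  u = (4 - (4)·-2.2000 - (-1)·-2.9000 - (1)·-1.3000) / (8) = 1.4000
  v = (-6 - (-3)·1.4000 - (4)·-2.9000 - (-2)·-1.3000) / (10) = 0.7200
  w = (5 - (-2)·1.4000 - (-3)·0.7200 - (1)·-1.3000) / (7) = 1.6086
  t = (-10 - (1)·1.4000 - (-2)·0.7200 - (1)·1.6086) / (5) = -2.3137
Iteration 2:
  u = (4 - (4)·0.7200 - (-1)·1.6086 - (1)·-2.3137) / (8) = 0.6303
  v = (-6 - (-3)·0.6303 - (4)·1.6086 - (-2)·-2.3137) / (10) = -1.5171
  w = (5 - (-2)·0.6303 - (-3)·-1.5171 - (1)·-2.3137) / (7) = 0.5747
  t = (-10 - (1)·0.6303 - (-2)·-1.5171 - (1)·0.5747) / (5) = -2.8478
Change: (-0.7697, -2.2371, -1.0339, -0.5341) → max |·| = 2.2371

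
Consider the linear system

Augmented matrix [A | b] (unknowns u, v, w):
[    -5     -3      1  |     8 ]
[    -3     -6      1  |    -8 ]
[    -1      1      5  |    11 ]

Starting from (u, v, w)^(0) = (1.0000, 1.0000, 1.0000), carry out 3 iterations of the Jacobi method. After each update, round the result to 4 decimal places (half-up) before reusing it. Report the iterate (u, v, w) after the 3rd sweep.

(-2.9000, 2.4800, 1.3080)

Iteration 1:
  u = (8 - (-3)·1.0000 - (1)·1.0000) / (-5) = -2.0000
  v = (-8 - (-3)·1.0000 - (1)·1.0000) / (-6) = 1.0000
  w = (11 - (-1)·1.0000 - (1)·1.0000) / (5) = 2.2000
Iteration 2:
  u = (8 - (-3)·1.0000 - (1)·2.2000) / (-5) = -1.7600
  v = (-8 - (-3)·-2.0000 - (1)·2.2000) / (-6) = 2.7000
  w = (11 - (-1)·-2.0000 - (1)·1.0000) / (5) = 1.6000
Iteration 3:
  u = (8 - (-3)·2.7000 - (1)·1.6000) / (-5) = -2.9000
  v = (-8 - (-3)·-1.7600 - (1)·1.6000) / (-6) = 2.4800
  w = (11 - (-1)·-1.7600 - (1)·2.7000) / (5) = 1.3080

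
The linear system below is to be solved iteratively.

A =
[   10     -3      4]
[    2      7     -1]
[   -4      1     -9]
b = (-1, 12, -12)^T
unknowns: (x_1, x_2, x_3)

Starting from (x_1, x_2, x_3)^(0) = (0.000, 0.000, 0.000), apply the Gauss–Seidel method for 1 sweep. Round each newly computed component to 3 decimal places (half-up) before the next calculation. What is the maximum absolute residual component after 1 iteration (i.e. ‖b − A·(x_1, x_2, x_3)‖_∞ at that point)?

Iteration 1:
  x_1 = (-1 - (-3)·0.000 - (4)·0.000) / (10) = -0.100
  x_2 = (12 - (2)·-0.100 - (-1)·0.000) / (7) = 1.743
  x_3 = (-12 - (-4)·-0.100 - (1)·1.743) / (-9) = 1.571
Residual b − A·x = (-1.055, 1.570, -0.004); ∞-norm = 1.570

1.570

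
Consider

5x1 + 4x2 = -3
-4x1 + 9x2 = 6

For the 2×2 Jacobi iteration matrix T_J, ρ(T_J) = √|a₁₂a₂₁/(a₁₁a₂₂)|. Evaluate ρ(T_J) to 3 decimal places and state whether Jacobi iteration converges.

a₁₂a₂₁/(a₁₁a₂₂) = (4)·(-4) / ((5)·(9)) = -0.355556
ρ = √|-0.355556| = √0.355556 = 0.596
ρ < 1, so Jacobi converges

0.596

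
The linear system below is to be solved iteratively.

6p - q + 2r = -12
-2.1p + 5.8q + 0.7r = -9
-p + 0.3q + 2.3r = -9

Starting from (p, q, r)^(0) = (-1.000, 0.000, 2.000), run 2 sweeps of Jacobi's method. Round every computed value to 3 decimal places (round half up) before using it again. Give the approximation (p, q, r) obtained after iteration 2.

(-0.910, -1.993, -4.792)

Iteration 1:
  p = (-12 - (-1)·0.000 - (2)·2.000) / (6) = -2.667
  q = (-9 - (-2.1)·-1.000 - (0.7)·2.000) / (5.8) = -2.155
  r = (-9 - (-1)·-1.000 - (0.3)·0.000) / (2.3) = -4.348
Iteration 2:
  p = (-12 - (-1)·-2.155 - (2)·-4.348) / (6) = -0.910
  q = (-9 - (-2.1)·-2.667 - (0.7)·-4.348) / (5.8) = -1.993
  r = (-9 - (-1)·-2.667 - (0.3)·-2.155) / (2.3) = -4.792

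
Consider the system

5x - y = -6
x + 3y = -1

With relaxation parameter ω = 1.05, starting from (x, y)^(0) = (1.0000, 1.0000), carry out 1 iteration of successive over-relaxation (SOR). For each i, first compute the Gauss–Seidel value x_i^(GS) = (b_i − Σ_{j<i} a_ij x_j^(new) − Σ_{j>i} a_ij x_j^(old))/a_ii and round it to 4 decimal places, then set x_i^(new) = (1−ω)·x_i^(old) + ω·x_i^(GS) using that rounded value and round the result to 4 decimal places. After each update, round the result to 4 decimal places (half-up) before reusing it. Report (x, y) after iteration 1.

Iteration 1:
  x: GS value = (-6 - (-1)·1.0000) / (5) = -1.0000;  x ← (1−ω)·1.0000 + ω·-1.0000 = -1.1000
  y: GS value = (-1 - (1)·-1.1000) / (3) = 0.0333;  y ← (1−ω)·1.0000 + ω·0.0333 = -0.0150

(-1.1000, -0.0150)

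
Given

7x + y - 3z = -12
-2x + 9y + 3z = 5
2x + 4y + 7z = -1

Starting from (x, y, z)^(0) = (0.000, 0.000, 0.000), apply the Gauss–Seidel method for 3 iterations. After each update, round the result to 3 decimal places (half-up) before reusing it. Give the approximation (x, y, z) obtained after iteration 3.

Iteration 1:
  x = (-12 - (1)·0.000 - (-3)·0.000) / (7) = -1.714
  y = (5 - (-2)·-1.714 - (3)·0.000) / (9) = 0.175
  z = (-1 - (2)·-1.714 - (4)·0.175) / (7) = 0.247
Iteration 2:
  x = (-12 - (1)·0.175 - (-3)·0.247) / (7) = -1.633
  y = (5 - (-2)·-1.633 - (3)·0.247) / (9) = 0.110
  z = (-1 - (2)·-1.633 - (4)·0.110) / (7) = 0.261
Iteration 3:
  x = (-12 - (1)·0.110 - (-3)·0.261) / (7) = -1.618
  y = (5 - (-2)·-1.618 - (3)·0.261) / (9) = 0.109
  z = (-1 - (2)·-1.618 - (4)·0.109) / (7) = 0.257

(-1.618, 0.109, 0.257)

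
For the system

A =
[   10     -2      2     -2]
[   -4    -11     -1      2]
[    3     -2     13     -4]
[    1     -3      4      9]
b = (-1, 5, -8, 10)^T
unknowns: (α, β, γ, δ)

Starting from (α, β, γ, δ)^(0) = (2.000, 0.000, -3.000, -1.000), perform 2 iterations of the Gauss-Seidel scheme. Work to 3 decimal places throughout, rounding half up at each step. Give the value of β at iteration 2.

-0.212

Iteration 1:
  α = (-1 - (-2)·0.000 - (2)·-3.000 - (-2)·-1.000) / (10) = 0.300
  β = (5 - (-4)·0.300 - (-1)·-3.000 - (2)·-1.000) / (-11) = -0.473
  γ = (-8 - (3)·0.300 - (-2)·-0.473 - (-4)·-1.000) / (13) = -1.065
  δ = (10 - (1)·0.300 - (-3)·-0.473 - (4)·-1.065) / (9) = 1.393
Iteration 2:
  α = (-1 - (-2)·-0.473 - (2)·-1.065 - (-2)·1.393) / (10) = 0.297
  β = (5 - (-4)·0.297 - (-1)·-1.065 - (2)·1.393) / (-11) = -0.212
  γ = (-8 - (3)·0.297 - (-2)·-0.212 - (-4)·1.393) / (13) = -0.288
  δ = (10 - (1)·0.297 - (-3)·-0.212 - (4)·-0.288) / (9) = 1.135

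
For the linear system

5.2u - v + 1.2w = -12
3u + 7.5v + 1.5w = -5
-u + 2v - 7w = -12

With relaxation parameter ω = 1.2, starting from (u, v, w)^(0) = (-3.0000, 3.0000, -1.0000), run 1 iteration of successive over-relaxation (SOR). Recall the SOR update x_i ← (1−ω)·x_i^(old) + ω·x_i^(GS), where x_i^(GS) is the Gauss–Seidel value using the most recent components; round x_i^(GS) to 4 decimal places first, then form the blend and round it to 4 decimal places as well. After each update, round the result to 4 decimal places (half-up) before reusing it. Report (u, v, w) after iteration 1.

Iteration 1:
  u: GS value = (-12 - (-1)·3.0000 - (1.2)·-1.0000) / (5.2) = -1.5000;  u ← (1−ω)·-3.0000 + ω·-1.5000 = -1.2000
  v: GS value = (-5 - (3)·-1.2000 - (1.5)·-1.0000) / (7.5) = 0.0133;  v ← (1−ω)·3.0000 + ω·0.0133 = -0.5840
  w: GS value = (-12 - (-1)·-1.2000 - (2)·-0.5840) / (-7) = 1.7189;  w ← (1−ω)·-1.0000 + ω·1.7189 = 2.2627

(-1.2000, -0.5840, 2.2627)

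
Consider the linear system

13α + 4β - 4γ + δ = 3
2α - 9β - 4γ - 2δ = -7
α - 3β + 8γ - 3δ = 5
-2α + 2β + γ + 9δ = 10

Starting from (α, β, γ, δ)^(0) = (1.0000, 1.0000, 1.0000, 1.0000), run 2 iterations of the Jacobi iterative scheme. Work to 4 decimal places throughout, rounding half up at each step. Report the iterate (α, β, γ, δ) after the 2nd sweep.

(0.4359, 0.0342, 1.1058, 0.9323)

Iteration 1:
  α = (3 - (4)·1.0000 - (-4)·1.0000 - (1)·1.0000) / (13) = 0.1538
  β = (-7 - (2)·1.0000 - (-4)·1.0000 - (-2)·1.0000) / (-9) = 0.3333
  γ = (5 - (1)·1.0000 - (-3)·1.0000 - (-3)·1.0000) / (8) = 1.2500
  δ = (10 - (-2)·1.0000 - (2)·1.0000 - (1)·1.0000) / (9) = 1.0000
Iteration 2:
  α = (3 - (4)·0.3333 - (-4)·1.2500 - (1)·1.0000) / (13) = 0.4359
  β = (-7 - (2)·0.1538 - (-4)·1.2500 - (-2)·1.0000) / (-9) = 0.0342
  γ = (5 - (1)·0.1538 - (-3)·0.3333 - (-3)·1.0000) / (8) = 1.1058
  δ = (10 - (-2)·0.1538 - (2)·0.3333 - (1)·1.2500) / (9) = 0.9323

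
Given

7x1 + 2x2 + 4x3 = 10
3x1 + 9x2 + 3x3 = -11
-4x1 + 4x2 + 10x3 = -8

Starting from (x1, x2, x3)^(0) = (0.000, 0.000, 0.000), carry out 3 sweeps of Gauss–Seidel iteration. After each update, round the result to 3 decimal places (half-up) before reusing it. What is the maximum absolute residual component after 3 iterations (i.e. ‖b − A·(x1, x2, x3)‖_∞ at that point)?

Iteration 1:
  x1 = (10 - (2)·0.000 - (4)·0.000) / (7) = 1.429
  x2 = (-11 - (3)·1.429 - (3)·0.000) / (9) = -1.699
  x3 = (-8 - (-4)·1.429 - (4)·-1.699) / (10) = 0.451
Iteration 2:
  x1 = (10 - (2)·-1.699 - (4)·0.451) / (7) = 1.656
  x2 = (-11 - (3)·1.656 - (3)·0.451) / (9) = -1.925
  x3 = (-8 - (-4)·1.656 - (4)·-1.925) / (10) = 0.632
Iteration 3:
  x1 = (10 - (2)·-1.925 - (4)·0.632) / (7) = 1.617
  x2 = (-11 - (3)·1.617 - (3)·0.632) / (9) = -1.972
  x3 = (-8 - (-4)·1.617 - (4)·-1.972) / (10) = 0.636
Residual b − A·x = (0.081, -0.011, -0.004); ∞-norm = 0.081

0.081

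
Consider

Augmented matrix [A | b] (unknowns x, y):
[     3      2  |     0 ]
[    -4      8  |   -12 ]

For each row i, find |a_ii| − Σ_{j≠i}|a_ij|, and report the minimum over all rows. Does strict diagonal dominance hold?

1

row 1: |3| − (2) = 1
row 2: |8| − (4) = 4
minimum over rows = 1 → strictly diagonally dominant (convergence guaranteed)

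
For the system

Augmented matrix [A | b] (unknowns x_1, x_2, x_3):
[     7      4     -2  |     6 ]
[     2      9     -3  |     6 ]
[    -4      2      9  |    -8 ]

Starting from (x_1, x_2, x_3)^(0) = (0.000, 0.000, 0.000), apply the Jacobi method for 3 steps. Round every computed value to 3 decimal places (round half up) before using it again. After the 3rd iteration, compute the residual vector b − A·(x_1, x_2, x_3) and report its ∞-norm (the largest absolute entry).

Iteration 1:
  x_1 = (6 - (4)·0.000 - (-2)·0.000) / (7) = 0.857
  x_2 = (6 - (2)·0.000 - (-3)·0.000) / (9) = 0.667
  x_3 = (-8 - (-4)·0.000 - (2)·0.000) / (9) = -0.889
Iteration 2:
  x_1 = (6 - (4)·0.667 - (-2)·-0.889) / (7) = 0.222
  x_2 = (6 - (2)·0.857 - (-3)·-0.889) / (9) = 0.180
  x_3 = (-8 - (-4)·0.857 - (2)·0.667) / (9) = -0.656
Iteration 3:
  x_1 = (6 - (4)·0.180 - (-2)·-0.656) / (7) = 0.567
  x_2 = (6 - (2)·0.222 - (-3)·-0.656) / (9) = 0.399
  x_3 = (-8 - (-4)·0.222 - (2)·0.180) / (9) = -0.830
Residual b − A·x = (-1.225, -1.215, 0.940); ∞-norm = 1.225

1.225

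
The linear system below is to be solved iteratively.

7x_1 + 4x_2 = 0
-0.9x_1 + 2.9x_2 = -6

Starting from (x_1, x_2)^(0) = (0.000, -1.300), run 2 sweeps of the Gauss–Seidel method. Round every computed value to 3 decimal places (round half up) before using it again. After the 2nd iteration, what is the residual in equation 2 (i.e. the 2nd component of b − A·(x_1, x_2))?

0.000

Iteration 1:
  x_1 = (0 - (4)·-1.300) / (7) = 0.743
  x_2 = (-6 - (-0.9)·0.743) / (2.9) = -1.838
Iteration 2:
  x_1 = (0 - (4)·-1.838) / (7) = 1.050
  x_2 = (-6 - (-0.9)·1.050) / (2.9) = -1.743
Residual b − A·x = (-0.378, 0.000)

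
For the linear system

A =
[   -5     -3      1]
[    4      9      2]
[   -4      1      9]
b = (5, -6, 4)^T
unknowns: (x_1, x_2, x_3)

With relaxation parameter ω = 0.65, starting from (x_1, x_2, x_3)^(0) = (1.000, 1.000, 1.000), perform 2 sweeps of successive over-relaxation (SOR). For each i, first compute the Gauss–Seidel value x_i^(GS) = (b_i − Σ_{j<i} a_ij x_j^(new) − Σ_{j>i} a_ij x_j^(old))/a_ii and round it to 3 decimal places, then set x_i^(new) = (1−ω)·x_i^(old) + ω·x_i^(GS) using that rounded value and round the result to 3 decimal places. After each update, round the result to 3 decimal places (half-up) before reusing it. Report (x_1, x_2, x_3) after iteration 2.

(-0.758, -0.307, 0.261)

Iteration 1:
  x_1: GS value = (5 - (-3)·1.000 - (1)·1.000) / (-5) = -1.400;  x_1 ← (1−ω)·1.000 + ω·-1.400 = -0.560
  x_2: GS value = (-6 - (4)·-0.560 - (2)·1.000) / (9) = -0.640;  x_2 ← (1−ω)·1.000 + ω·-0.640 = -0.066
  x_3: GS value = (4 - (-4)·-0.560 - (1)·-0.066) / (9) = 0.203;  x_3 ← (1−ω)·1.000 + ω·0.203 = 0.482
Iteration 2:
  x_1: GS value = (5 - (-3)·-0.066 - (1)·0.482) / (-5) = -0.864;  x_1 ← (1−ω)·-0.560 + ω·-0.864 = -0.758
  x_2: GS value = (-6 - (4)·-0.758 - (2)·0.482) / (9) = -0.437;  x_2 ← (1−ω)·-0.066 + ω·-0.437 = -0.307
  x_3: GS value = (4 - (-4)·-0.758 - (1)·-0.307) / (9) = 0.142;  x_3 ← (1−ω)·0.482 + ω·0.142 = 0.261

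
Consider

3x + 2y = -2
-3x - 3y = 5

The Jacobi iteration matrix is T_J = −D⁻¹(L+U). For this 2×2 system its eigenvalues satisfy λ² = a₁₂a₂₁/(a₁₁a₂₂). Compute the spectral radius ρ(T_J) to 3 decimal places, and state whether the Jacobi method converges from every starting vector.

a₁₂a₂₁/(a₁₁a₂₂) = (2)·(-3) / ((3)·(-3)) = 0.666667
ρ = √|0.666667| = √0.666667 = 0.816
ρ < 1, so Jacobi converges

0.816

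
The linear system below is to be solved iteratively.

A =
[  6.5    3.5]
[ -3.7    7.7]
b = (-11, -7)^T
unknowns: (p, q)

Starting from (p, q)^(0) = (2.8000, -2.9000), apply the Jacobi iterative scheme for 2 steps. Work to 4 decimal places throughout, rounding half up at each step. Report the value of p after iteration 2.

Iteration 1:
  p = (-11 - (3.5)·-2.9000) / (6.5) = -0.1308
  q = (-7 - (-3.7)·2.8000) / (7.7) = 0.4364
Iteration 2:
  p = (-11 - (3.5)·0.4364) / (6.5) = -1.9273
  q = (-7 - (-3.7)·-0.1308) / (7.7) = -0.9719

-1.9273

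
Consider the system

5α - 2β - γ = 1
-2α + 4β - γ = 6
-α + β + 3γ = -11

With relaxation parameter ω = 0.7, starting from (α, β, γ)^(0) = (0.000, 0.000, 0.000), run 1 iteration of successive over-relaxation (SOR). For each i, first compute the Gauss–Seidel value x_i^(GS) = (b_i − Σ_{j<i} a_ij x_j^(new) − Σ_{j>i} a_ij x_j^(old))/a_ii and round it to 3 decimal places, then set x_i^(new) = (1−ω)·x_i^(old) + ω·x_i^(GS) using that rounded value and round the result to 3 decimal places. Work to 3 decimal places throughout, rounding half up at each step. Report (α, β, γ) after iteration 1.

Iteration 1:
  α: GS value = (1 - (-2)·0.000 - (-1)·0.000) / (5) = 0.200;  α ← (1−ω)·0.000 + ω·0.200 = 0.140
  β: GS value = (6 - (-2)·0.140 - (-1)·0.000) / (4) = 1.570;  β ← (1−ω)·0.000 + ω·1.570 = 1.099
  γ: GS value = (-11 - (-1)·0.140 - (1)·1.099) / (3) = -3.986;  γ ← (1−ω)·0.000 + ω·-3.986 = -2.790

(0.140, 1.099, -2.790)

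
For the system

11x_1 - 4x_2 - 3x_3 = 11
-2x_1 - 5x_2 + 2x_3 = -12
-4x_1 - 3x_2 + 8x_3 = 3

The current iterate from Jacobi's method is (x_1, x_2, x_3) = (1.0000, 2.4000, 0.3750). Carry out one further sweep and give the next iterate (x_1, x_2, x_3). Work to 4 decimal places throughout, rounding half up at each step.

One sweep:
  x_1 = (11 - (-4)·2.4000 - (-3)·0.3750) / (11) = 1.9750
  x_2 = (-12 - (-2)·1.0000 - (2)·0.3750) / (-5) = 2.1500
  x_3 = (3 - (-4)·1.0000 - (-3)·2.4000) / (8) = 1.7750

(1.9750, 2.1500, 1.7750)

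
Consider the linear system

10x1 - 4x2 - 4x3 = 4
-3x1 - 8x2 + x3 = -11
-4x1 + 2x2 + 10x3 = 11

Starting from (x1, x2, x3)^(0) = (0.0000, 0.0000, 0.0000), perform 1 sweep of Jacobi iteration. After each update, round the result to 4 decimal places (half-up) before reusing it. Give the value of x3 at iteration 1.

1.1000

Iteration 1:
  x1 = (4 - (-4)·0.0000 - (-4)·0.0000) / (10) = 0.4000
  x2 = (-11 - (-3)·0.0000 - (1)·0.0000) / (-8) = 1.3750
  x3 = (11 - (-4)·0.0000 - (2)·0.0000) / (10) = 1.1000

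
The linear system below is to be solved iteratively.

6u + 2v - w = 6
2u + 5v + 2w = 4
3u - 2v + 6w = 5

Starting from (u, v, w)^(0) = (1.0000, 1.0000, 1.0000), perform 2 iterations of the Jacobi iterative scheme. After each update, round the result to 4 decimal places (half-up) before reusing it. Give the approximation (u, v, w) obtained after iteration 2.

(1.1111, 0.2000, 0.4167)

Iteration 1:
  u = (6 - (2)·1.0000 - (-1)·1.0000) / (6) = 0.8333
  v = (4 - (2)·1.0000 - (2)·1.0000) / (5) = 0.0000
  w = (5 - (3)·1.0000 - (-2)·1.0000) / (6) = 0.6667
Iteration 2:
  u = (6 - (2)·0.0000 - (-1)·0.6667) / (6) = 1.1111
  v = (4 - (2)·0.8333 - (2)·0.6667) / (5) = 0.2000
  w = (5 - (3)·0.8333 - (-2)·0.0000) / (6) = 0.4167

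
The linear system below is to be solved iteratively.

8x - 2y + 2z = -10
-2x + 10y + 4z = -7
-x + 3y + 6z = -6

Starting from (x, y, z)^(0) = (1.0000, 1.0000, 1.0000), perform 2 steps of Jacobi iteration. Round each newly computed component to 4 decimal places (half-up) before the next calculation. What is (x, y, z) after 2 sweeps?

(-1.1417, -0.4167, -0.7583)

Iteration 1:
  x = (-10 - (-2)·1.0000 - (2)·1.0000) / (8) = -1.2500
  y = (-7 - (-2)·1.0000 - (4)·1.0000) / (10) = -0.9000
  z = (-6 - (-1)·1.0000 - (3)·1.0000) / (6) = -1.3333
Iteration 2:
  x = (-10 - (-2)·-0.9000 - (2)·-1.3333) / (8) = -1.1417
  y = (-7 - (-2)·-1.2500 - (4)·-1.3333) / (10) = -0.4167
  z = (-6 - (-1)·-1.2500 - (3)·-0.9000) / (6) = -0.7583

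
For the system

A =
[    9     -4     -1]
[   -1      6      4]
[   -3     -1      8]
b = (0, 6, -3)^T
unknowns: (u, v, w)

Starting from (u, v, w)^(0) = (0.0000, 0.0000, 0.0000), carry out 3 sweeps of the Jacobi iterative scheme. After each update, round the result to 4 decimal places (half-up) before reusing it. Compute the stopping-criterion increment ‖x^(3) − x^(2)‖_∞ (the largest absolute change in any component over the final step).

Iteration 1:
  u = (0 - (-4)·0.0000 - (-1)·0.0000) / (9) = 0.0000
  v = (6 - (-1)·0.0000 - (4)·0.0000) / (6) = 1.0000
  w = (-3 - (-3)·0.0000 - (-1)·0.0000) / (8) = -0.3750
Iteration 2:
  u = (0 - (-4)·1.0000 - (-1)·-0.3750) / (9) = 0.4028
  v = (6 - (-1)·0.0000 - (4)·-0.3750) / (6) = 1.2500
  w = (-3 - (-3)·0.0000 - (-1)·1.0000) / (8) = -0.2500
Iteration 3:
  u = (0 - (-4)·1.2500 - (-1)·-0.2500) / (9) = 0.5278
  v = (6 - (-1)·0.4028 - (4)·-0.2500) / (6) = 1.2338
  w = (-3 - (-3)·0.4028 - (-1)·1.2500) / (8) = -0.0677
Change: (0.1250, -0.0162, 0.1823) → max |·| = 0.1823

0.1823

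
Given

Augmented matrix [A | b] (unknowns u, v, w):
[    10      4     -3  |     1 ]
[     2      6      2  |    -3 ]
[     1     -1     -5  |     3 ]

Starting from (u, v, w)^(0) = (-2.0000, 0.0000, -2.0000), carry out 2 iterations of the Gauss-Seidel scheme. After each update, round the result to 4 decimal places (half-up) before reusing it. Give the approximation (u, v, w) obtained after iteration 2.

(-0.2633, -0.1567, -0.6213)

Iteration 1:
  u = (1 - (4)·0.0000 - (-3)·-2.0000) / (10) = -0.5000
  v = (-3 - (2)·-0.5000 - (2)·-2.0000) / (6) = 0.3333
  w = (3 - (1)·-0.5000 - (-1)·0.3333) / (-5) = -0.7667
Iteration 2:
  u = (1 - (4)·0.3333 - (-3)·-0.7667) / (10) = -0.2633
  v = (-3 - (2)·-0.2633 - (2)·-0.7667) / (6) = -0.1567
  w = (3 - (1)·-0.2633 - (-1)·-0.1567) / (-5) = -0.6213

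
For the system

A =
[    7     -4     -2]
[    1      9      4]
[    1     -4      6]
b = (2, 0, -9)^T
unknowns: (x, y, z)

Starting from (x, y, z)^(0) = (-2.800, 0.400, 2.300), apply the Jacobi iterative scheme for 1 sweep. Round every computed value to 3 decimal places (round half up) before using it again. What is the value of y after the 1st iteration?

Iteration 1:
  x = (2 - (-4)·0.400 - (-2)·2.300) / (7) = 1.171
  y = (0 - (1)·-2.800 - (4)·2.300) / (9) = -0.711
  z = (-9 - (1)·-2.800 - (-4)·0.400) / (6) = -0.767

-0.711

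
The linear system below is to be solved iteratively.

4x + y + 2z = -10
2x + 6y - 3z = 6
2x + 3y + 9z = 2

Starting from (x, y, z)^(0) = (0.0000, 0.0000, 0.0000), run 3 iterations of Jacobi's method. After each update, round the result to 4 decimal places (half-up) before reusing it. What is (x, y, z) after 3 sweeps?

(-3.2083, 2.1759, 0.2099)

Iteration 1:
  x = (-10 - (1)·0.0000 - (2)·0.0000) / (4) = -2.5000
  y = (6 - (2)·0.0000 - (-3)·0.0000) / (6) = 1.0000
  z = (2 - (2)·0.0000 - (3)·0.0000) / (9) = 0.2222
Iteration 2:
  x = (-10 - (1)·1.0000 - (2)·0.2222) / (4) = -2.8611
  y = (6 - (2)·-2.5000 - (-3)·0.2222) / (6) = 1.9444
  z = (2 - (2)·-2.5000 - (3)·1.0000) / (9) = 0.4444
Iteration 3:
  x = (-10 - (1)·1.9444 - (2)·0.4444) / (4) = -3.2083
  y = (6 - (2)·-2.8611 - (-3)·0.4444) / (6) = 2.1759
  z = (2 - (2)·-2.8611 - (3)·1.9444) / (9) = 0.2099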